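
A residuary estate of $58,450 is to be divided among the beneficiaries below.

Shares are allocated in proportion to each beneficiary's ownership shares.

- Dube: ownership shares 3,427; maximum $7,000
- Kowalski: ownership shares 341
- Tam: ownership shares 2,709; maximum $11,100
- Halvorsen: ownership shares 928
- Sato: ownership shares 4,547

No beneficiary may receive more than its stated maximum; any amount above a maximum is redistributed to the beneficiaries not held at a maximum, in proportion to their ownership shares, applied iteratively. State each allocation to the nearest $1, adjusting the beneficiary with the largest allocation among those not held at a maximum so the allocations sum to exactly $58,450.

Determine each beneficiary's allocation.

Combined ownership shares = 11,952.
Unconstrained shares: Dube 16,759.38; Kowalski 1,667.62; Tam 13,248.08; Halvorsen 4,538.29; Sato 22,236.63.
Capped: Dube ($7,000), Tam ($11,100); remaining pool $40,350 reallocated over remaining ownership shares 5,816.
Remaining shares: Kowalski 2,365.78 → $2,366; Halvorsen 6,438.24 → $6,438; Sato 31,545.99 → $31,546.

Dube: $7,000; Kowalski: $2,366; Tam: $11,100; Halvorsen: $6,438; Sato: $31,546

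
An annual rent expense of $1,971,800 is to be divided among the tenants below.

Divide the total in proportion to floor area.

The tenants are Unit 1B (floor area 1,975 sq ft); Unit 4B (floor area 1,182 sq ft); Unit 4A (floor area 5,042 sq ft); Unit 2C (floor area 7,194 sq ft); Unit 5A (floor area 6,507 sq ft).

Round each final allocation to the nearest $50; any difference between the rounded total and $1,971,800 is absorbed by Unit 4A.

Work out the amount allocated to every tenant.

Unit 1B: $177,800 | Unit 4B: $106,400 | Unit 4A: $454,050 | Unit 2C: $647,700 | Unit 5A: $585,850

Combined floor area = 21,900.
Raw shares: Unit 1B 1,975/21,900 × $1,971,800 = 177,822.15; Unit 4B 1,182/21,900 × $1,971,800 = 106,423.18; Unit 4A 5,042/21,900 × $1,971,800 = 453,964.18; Unit 2C 7,194/21,900 × $1,971,800 = 647,722.79; Unit 5A 6,507/21,900 × $1,971,800 = 585,867.70.
After rounding ($50): Unit 1B $177,800; Unit 4B $106,400; Unit 4A $453,950; Unit 2C $647,700; Unit 5A $585,850. Sum = $1,971,700.
Difference $1,971,800 − $1,971,700 = +$100 applied to Unit 4A: Unit 4A becomes $454,050.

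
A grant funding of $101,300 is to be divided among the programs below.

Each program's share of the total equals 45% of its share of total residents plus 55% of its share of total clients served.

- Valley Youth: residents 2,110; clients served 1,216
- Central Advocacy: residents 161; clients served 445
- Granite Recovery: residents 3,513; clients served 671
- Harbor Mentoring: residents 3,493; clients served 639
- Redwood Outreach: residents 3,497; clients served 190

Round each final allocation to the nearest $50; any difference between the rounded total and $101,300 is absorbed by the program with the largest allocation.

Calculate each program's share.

Valley Youth: $28,950; Central Advocacy: $8,400; Granite Recovery: $24,350; Harbor Mentoring: $23,750; Redwood Outreach: $15,850

Residents total 12,774; clients served total 3,161.
Composite weights (45% residents + 55% clients served): Valley Youth 0.2859; Central Advocacy 0.0831; Granite Recovery 0.2405; Harbor Mentoring 0.2342; Redwood Outreach 0.1563.
Proportional shares: Valley Youth 28,962.61; Central Advocacy 8,418.00; Granite Recovery 24,363.29; Harbor Mentoring 23,727.89; Redwood Outreach 15,828.21.
After rounding ($50): Valley Youth $28,950; Central Advocacy $8,400; Granite Recovery $24,350; Harbor Mentoring $23,750; Redwood Outreach $15,850. Sum = $101,300.
Sum already equals the total — no adjustment.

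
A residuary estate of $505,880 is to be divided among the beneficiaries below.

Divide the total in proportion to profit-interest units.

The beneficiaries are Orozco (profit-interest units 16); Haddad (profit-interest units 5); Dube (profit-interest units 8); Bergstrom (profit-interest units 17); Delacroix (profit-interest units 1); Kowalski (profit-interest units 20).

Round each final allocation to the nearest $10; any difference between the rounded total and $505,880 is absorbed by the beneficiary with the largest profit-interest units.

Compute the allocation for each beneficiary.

Orozco: $120,810; Haddad: $37,750; Dube: $60,400; Bergstrom: $128,360; Delacroix: $7,550; Kowalski: $151,010

Total profit-interest units = 16 + 5 + 8 + 17 + 1 + 20 = 67.
Raw shares: Orozco 120,807.16; Haddad 37,752.24; Dube 60,403.58; Bergstrom 128,357.61; Delacroix 7,550.45; Kowalski 151,008.96.
At nearest $10: Orozco $120,810; Haddad $37,750; Dube $60,400; Bergstrom $128,360; Delacroix $7,550; Kowalski $151,010. Sum = $505,880.
Sum already equals the total — no adjustment.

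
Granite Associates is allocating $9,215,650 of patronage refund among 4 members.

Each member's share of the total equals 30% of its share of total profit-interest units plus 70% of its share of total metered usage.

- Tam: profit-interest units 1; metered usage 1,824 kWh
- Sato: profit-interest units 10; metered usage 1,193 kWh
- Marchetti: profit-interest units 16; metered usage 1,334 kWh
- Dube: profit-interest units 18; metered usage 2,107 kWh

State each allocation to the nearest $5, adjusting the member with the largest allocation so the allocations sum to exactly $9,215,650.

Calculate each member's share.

Tam: $1,883,450 | Sato: $1,806,075 | Marchetti: $2,315,545 | Dube: $3,210,580

Profit-interest units total 45; metered usage total 6,458.
Blended shares (30% profit-interest units + 70% metered usage): Tam 0.2044; Sato 0.1960; Marchetti 0.2513; Dube 0.3484.
Raw shares: Tam 1,883,447.87; Sato 1,806,075.23; Marchetti 2,315,547.41; Dube 3,210,579.48.
At nearest $5: Tam $1,883,450; Sato $1,806,075; Marchetti $2,315,545; Dube $3,210,580. Sum = $9,215,650.
Rounded total matches; no reconciliation needed.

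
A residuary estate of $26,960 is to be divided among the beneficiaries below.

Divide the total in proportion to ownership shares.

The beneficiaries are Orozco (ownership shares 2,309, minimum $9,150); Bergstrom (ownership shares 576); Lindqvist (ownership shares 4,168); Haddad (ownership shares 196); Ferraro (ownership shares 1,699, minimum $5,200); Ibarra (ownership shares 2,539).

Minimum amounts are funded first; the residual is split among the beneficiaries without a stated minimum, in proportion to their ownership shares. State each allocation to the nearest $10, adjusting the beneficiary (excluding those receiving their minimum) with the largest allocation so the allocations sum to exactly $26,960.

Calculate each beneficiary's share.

Guaranteed amounts: Orozco $9,150; Ferraro $5,200. Balance $12,610.
Balance split over remaining ownership shares 7,479: Bergstrom 971.17 → $970; Lindqvist 7,027.47 → $7,030; Haddad 330.47 → $330; Ibarra 4,280.89 → $4,280.

Orozco: $9,150; Bergstrom: $970; Lindqvist: $7,030; Haddad: $330; Ferraro: $5,200; Ibarra: $4,280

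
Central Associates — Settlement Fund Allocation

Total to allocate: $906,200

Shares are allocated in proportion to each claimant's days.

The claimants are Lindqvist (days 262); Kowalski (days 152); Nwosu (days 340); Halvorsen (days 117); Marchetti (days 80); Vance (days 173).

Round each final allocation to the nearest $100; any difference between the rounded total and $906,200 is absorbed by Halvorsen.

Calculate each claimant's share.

Lindqvist: $211,200; Kowalski: $122,500; Nwosu: $274,100; Halvorsen: $94,400; Marchetti: $64,500; Vance: $139,500

Combined days = 1,124.
Proportional shares: Lindqvist 262/1,124 × $906,200 = 211,231.67; Kowalski 152/1,124 × $906,200 = 122,546.62; Nwosu 340/1,124 × $906,200 = 274,117.44; Halvorsen 117/1,124 × $906,200 = 94,328.65; Marchetti 80/1,124 × $906,200 = 64,498.22; Vance 173/1,124 × $906,200 = 139,477.40.
At nearest $100: Lindqvist $211,200; Kowalski $122,500; Nwosu $274,100; Halvorsen $94,300; Marchetti $64,500; Vance $139,500. Sum = $906,100.
Difference $906,200 − $906,100 = +$100 applied to Halvorsen: Halvorsen becomes $94,400.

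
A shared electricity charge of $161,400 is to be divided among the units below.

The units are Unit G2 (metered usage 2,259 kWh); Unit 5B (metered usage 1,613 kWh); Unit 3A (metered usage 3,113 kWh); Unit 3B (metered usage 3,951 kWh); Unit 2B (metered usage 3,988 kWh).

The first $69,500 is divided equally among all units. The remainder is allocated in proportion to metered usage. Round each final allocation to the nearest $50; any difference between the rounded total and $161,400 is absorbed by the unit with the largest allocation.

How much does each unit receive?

First tranche $69,500 split equally: $13,900 each.
Remainder $91,900 by metered usage (total 14,924): Unit G2 13,910.62 → $13,900; Unit 5B 9,932.64 → $9,950; Unit 3A 19,169.44 → $19,150; Unit 3B 24,329.73 → $24,350; Unit 2B 24,557.57 → $24,550.
Totals: Unit G2 $13,900 + $13,900 = $27,800; Unit 5B $13,900 + $9,950 = $23,850; Unit 3A $13,900 + $19,150 = $33,050; Unit 3B $13,900 + $24,350 = $38,250; Unit 2B $13,900 + $24,550 = $38,450.

Unit G2: $27,800; Unit 5B: $23,850; Unit 3A: $33,050; Unit 3B: $38,250; Unit 2B: $38,450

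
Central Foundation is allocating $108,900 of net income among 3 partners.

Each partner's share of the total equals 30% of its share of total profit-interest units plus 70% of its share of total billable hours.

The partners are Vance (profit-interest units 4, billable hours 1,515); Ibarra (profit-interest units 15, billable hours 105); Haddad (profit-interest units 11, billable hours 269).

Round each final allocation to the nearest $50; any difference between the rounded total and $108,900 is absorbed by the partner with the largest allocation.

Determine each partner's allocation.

Totals — profit-interest units 30, billable hours 1,889.
Blended shares (30% profit-interest units + 70% billable hours): Vance 0.6014; Ibarra 0.1889; Haddad 0.2097.
Raw shares: Vance 65,493.35; Ibarra 20,572.24; Haddad 22,834.41.
At nearest $50: Vance $65,500; Ibarra $20,550; Haddad $22,850. Sum = $108,900.
Sum already equals the total — no adjustment.

Vance: $65,500; Ibarra: $20,550; Haddad: $22,850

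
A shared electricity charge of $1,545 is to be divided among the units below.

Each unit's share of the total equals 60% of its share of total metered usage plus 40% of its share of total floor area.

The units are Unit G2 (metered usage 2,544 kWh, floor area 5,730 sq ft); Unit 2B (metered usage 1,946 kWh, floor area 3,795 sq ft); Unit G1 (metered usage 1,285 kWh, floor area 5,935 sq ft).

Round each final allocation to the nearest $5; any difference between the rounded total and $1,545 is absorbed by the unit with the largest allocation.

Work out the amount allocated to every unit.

Unit G2: $635 | Unit 2B: $465 | Unit G1: $445

Totals — metered usage 5,775, floor area 15,460.
Composite weights (60% metered usage + 40% floor area): Unit G2 0.4126; Unit 2B 0.3004; Unit G1 0.2871.
Pro-rata amounts: Unit G2 637.41; Unit 2B 464.07; Unit G1 443.51.
Rounded to nearest $5: Unit G2 $635; Unit 2B $465; Unit G1 $445. Sum = $1,545.
Sum already equals the total — no adjustment.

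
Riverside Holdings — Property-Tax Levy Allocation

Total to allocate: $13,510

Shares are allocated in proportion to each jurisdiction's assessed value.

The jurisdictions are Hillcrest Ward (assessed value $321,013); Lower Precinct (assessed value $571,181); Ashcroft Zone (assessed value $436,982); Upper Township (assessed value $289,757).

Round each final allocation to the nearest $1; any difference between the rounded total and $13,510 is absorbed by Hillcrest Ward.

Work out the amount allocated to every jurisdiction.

Hillcrest Ward: $2,678; Lower Precinct: $4,767; Ashcroft Zone: $3,647; Upper Township: $2,418

Total assessed value = 1,618,933.
Raw shares: Hillcrest Ward 321,013/1,618,933 × $13,510 = 2,678.85; Lower Precinct 571,181/1,618,933 × $13,510 = 4,766.51; Ashcroft Zone 436,982/1,618,933 × $13,510 = 3,646.62; Upper Township 289,757/1,618,933 × $13,510 = 2,418.02.
Rounded to nearest $1: Hillcrest Ward $2,679; Lower Precinct $4,767; Ashcroft Zone $3,647; Upper Township $2,418. Sum = $13,511.
Difference $13,510 − $13,511 = −$1 applied to Hillcrest Ward: Hillcrest Ward becomes $2,678.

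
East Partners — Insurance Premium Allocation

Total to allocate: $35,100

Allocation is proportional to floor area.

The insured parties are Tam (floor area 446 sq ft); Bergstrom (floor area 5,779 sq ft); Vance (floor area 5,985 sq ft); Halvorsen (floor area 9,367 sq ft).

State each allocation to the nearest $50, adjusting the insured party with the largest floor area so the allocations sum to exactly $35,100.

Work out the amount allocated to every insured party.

Floor area total: 21,577.
Raw shares: Tam 446/21,577 × $35,100 = 725.52; Bergstrom 5,779/21,577 × $35,100 = 9,400.89; Vance 5,985/21,577 × $35,100 = 9,735.99; Halvorsen 9,367/21,577 × $35,100 = 15,237.60.
At nearest $50: Tam $750; Bergstrom $9,400; Vance $9,750; Halvorsen $15,250. Sum = $35,150.
Difference $35,100 − $35,150 = −$50 applied to largest floor area (Halvorsen): Halvorsen becomes $15,200.

Tam: $750; Bergstrom: $9,400; Vance: $9,750; Halvorsen: $15,200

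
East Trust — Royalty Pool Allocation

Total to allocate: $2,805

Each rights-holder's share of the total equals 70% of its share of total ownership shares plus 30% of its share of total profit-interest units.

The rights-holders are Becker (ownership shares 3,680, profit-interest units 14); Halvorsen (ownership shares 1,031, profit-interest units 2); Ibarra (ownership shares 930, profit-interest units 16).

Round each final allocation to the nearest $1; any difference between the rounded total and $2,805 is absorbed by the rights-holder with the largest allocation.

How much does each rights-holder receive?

Becker: $1,650 | Halvorsen: $411 | Ibarra: $744

Totals — ownership shares 5,641, profit-interest units 32.
Composite weights (70% ownership shares + 30% profit-interest units): Becker 0.5879; Halvorsen 0.1467; Ibarra 0.2654.
Pro-rata amounts: Becker 1,649.08; Halvorsen 411.46; Ibarra 744.46.
After rounding ($1): Becker $1,649; Halvorsen $411; Ibarra $744. Sum = $2,804.
Difference $2,805 − $2,804 = +$1 applied to largest allocation (Becker): Becker becomes $1,650.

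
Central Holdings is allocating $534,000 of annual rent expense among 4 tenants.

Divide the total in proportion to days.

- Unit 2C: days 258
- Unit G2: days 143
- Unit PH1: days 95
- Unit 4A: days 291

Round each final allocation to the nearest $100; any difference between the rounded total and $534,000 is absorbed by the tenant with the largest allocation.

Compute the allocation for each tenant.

Total days = 787.
Pro-rata amounts: Unit 2C 258/787 × $534,000 = 175,059.72; Unit G2 143/787 × $534,000 = 97,029.22; Unit PH1 95/787 × $534,000 = 64,459.97; Unit 4A 291/787 × $534,000 = 197,451.08.
At nearest $100: Unit 2C $175,100; Unit G2 $97,000; Unit PH1 $64,500; Unit 4A $197,500. Sum = $534,100.
Difference $534,000 − $534,100 = −$100 applied to largest allocation (Unit 4A): Unit 4A becomes $197,400.

Unit 2C: $175,100; Unit G2: $97,000; Unit PH1: $64,500; Unit 4A: $197,400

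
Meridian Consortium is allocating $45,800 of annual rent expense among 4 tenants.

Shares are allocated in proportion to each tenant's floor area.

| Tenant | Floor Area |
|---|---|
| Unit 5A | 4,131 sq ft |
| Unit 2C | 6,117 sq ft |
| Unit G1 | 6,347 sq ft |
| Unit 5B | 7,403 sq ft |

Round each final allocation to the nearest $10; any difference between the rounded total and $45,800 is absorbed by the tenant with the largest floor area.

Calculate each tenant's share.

Floor area total: 4,131 + 6,117 + 6,347 + 7,403 = 23,998.
Proportional shares: Unit 5A 7,883.98; Unit 2C 11,674.25; Unit G1 12,113.20; Unit 5B 14,128.57.
Rounded to nearest $10: Unit 5A $7,880; Unit 2C $11,670; Unit G1 $12,110; Unit 5B $14,130. Sum = $45,790.
Difference $45,800 − $45,790 = +$10 applied to largest floor area (Unit 5B): Unit 5B becomes $14,140.

Unit 5A: $7,880 | Unit 2C: $11,670 | Unit G1: $12,110 | Unit 5B: $14,140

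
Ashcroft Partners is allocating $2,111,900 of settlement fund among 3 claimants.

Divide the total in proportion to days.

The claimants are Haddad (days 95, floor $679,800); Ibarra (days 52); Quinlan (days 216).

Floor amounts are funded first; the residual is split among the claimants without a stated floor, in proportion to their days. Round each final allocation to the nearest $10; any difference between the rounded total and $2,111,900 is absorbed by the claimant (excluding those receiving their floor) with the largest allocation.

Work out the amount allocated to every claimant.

Haddad: $679,800 | Ibarra: $277,870 | Quinlan: $1,154,230

Minimums first: Haddad $679,800. Balance $1,432,100.
Balance split over remaining days 268: Ibarra 277,870.15 → $277,870; Quinlan 1,154,229.85 → $1,154,230.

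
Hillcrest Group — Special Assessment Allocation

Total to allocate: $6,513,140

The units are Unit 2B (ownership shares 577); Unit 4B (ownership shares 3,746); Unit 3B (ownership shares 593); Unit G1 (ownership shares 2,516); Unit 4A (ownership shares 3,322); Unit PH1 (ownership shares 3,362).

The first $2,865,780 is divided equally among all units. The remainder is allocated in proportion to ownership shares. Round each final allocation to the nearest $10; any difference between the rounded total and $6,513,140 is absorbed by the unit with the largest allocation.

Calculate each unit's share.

$2,865,780 shared equally gives $477,630 per unit.
Remainder $3,647,360 by ownership shares (total 14,116): Unit 2B 149,088.04 → $149,090; Unit 4B 967,909.50 → $967,910; Unit 3B 153,222.19 → $153,220; Unit G1 650,096.19 → $650,100; Unit 4A 858,354.34 → $858,350; Unit PH1 868,689.74 → $868,690.
Totals: Unit 2B $477,630 + $149,090 = $626,720; Unit 4B $477,630 + $967,910 = $1,445,540; Unit 3B $477,630 + $153,220 = $630,850; Unit G1 $477,630 + $650,100 = $1,127,730; Unit 4A $477,630 + $858,350 = $1,335,980; Unit PH1 $477,630 + $868,690 = $1,346,320.

Unit 2B: $626,720; Unit 4B: $1,445,540; Unit 3B: $630,850; Unit G1: $1,127,730; Unit 4A: $1,335,980; Unit PH1: $1,346,320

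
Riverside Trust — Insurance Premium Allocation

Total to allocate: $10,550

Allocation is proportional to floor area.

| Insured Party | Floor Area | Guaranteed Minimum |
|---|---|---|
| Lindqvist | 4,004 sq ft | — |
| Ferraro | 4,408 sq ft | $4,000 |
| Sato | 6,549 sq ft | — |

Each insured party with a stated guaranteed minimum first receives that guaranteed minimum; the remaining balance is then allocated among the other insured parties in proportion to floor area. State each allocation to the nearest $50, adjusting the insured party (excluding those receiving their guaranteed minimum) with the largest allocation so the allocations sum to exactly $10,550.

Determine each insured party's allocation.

Guaranteed amounts: Ferraro $4,000. Residual $6,550.
Residual split over remaining floor area 10,553: Lindqvist 2,485.19 → $2,500; Sato 4,064.81 → $4,050.

Lindqvist: $2,500 · Ferraro: $4,000 · Sato: $4,050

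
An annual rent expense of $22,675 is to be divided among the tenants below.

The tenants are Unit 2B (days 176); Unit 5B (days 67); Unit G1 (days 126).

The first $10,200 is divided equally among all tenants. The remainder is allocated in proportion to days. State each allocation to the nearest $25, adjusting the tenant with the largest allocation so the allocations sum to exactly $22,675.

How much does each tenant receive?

Unit 2B: $9,350 | Unit 5B: $5,675 | Unit G1: $7,650

First tranche $10,200 split equally: $3,400 each.
Remainder $12,475 by days (total 369): Unit 2B 5,950.14 → $5,950; Unit 5B 2,265.11 → $2,275; Unit G1 4,259.76 → $4,250.
Totals: Unit 2B $3,400 + $5,950 = $9,350; Unit 5B $3,400 + $2,275 = $5,675; Unit G1 $3,400 + $4,250 = $7,650.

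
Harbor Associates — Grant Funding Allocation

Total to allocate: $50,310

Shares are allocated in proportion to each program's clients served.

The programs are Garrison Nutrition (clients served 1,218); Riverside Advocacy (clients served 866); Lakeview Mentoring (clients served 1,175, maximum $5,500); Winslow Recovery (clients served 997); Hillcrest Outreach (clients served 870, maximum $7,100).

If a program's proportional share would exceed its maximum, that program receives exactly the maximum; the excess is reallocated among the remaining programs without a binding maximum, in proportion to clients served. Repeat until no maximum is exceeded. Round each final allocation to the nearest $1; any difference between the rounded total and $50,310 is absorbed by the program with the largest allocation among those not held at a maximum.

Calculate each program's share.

Clients served total: 5,126.
Proportional shares (ignoring caps): Garrison Nutrition 11,954.27; Riverside Advocacy 8,499.504; Lakeview Mentoring 11,532.24; Winslow Recovery 9,785.23; Hillcrest Outreach 8,538.76.
Capped: Lakeview Mentoring ($5,500), Hillcrest Outreach ($7,100); remaining pool $37,710 reallocated over remaining clients served 3,081.
Remaining shares: Garrison Nutrition 14,907.75 → $14,908; Riverside Advocacy 10,599.44 → $10,599; Winslow Recovery 12,202.81 → $12,203.

Garrison Nutrition: $14,908; Riverside Advocacy: $10,599; Lakeview Mentoring: $5,500; Winslow Recovery: $12,203; Hillcrest Outreach: $7,100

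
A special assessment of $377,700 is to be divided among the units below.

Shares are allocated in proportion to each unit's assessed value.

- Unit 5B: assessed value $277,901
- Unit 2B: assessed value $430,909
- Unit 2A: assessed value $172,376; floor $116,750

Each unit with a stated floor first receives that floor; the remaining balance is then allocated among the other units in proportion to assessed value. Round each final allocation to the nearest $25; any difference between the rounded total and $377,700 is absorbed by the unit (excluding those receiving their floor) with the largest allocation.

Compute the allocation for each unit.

Minimums first: Unit 2A $116,750. Balance $260,950.
Balance split over remaining assessed value 708,810: Unit 5B 102,309.88 → $102,300; Unit 2B 158,640.12 → $158,650.

Unit 5B: $102,300; Unit 2B: $158,650; Unit 2A: $116,750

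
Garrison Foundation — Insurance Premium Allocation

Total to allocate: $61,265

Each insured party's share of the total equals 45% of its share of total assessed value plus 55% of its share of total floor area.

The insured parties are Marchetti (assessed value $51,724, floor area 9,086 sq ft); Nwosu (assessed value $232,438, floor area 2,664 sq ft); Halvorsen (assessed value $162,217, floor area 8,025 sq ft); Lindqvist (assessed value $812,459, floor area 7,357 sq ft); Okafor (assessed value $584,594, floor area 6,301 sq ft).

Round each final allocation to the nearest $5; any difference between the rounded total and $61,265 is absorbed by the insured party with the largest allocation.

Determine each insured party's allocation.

Marchetti: $9,930 · Nwosu: $6,160 · Halvorsen: $10,515 · Lindqvist: $19,565 · Okafor: $15,095

Assessed value total 1,843,432; floor area total 33,433.
Composite weights (45% assessed value + 55% floor area): Marchetti 0.1621; Nwosu 0.1006; Halvorsen 0.1716; Lindqvist 0.3194; Okafor 0.2464.
Pro-rata amounts: Marchetti 9,930.96; Nwosu 6,161.14; Halvorsen 10,514.09; Lindqvist 19,565.46; Okafor 15,093.35.
Rounded to nearest $5: Marchetti $9,930; Nwosu $6,160; Halvorsen $10,515; Lindqvist $19,565; Okafor $15,095. Sum = $61,265.
No rounding difference to absorb.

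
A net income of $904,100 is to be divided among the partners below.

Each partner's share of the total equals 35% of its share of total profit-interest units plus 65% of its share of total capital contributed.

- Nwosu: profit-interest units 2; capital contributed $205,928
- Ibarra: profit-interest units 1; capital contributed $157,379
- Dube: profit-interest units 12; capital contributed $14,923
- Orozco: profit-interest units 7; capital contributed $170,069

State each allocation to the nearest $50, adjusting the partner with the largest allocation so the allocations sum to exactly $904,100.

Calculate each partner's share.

Totals — profit-interest units 22, capital contributed 548,299.
Combined weights (35% profit-interest units + 65% capital contributed): Nwosu 0.2759; Ibarra 0.2025; Dube 0.2086; Orozco 0.3130.
Pro-rata amounts: Nwosu 249,479.75; Ibarra 183,061.69; Dube 188,595.33; Orozco 282,963.24.
After rounding ($50): Nwosu $249,500; Ibarra $183,050; Dube $188,600; Orozco $282,950. Sum = $904,100.
Rounded total matches; no reconciliation needed.

Nwosu: $249,500 · Ibarra: $183,050 · Dube: $188,600 · Orozco: $282,950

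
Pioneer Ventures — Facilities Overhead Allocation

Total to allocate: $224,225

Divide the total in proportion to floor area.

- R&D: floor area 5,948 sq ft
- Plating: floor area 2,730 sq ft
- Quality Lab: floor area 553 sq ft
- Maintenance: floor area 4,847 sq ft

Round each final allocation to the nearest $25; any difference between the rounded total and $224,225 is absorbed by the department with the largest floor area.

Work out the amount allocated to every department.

R&D: $94,750 · Plating: $43,475 · Quality Lab: $8,800 · Maintenance: $77,200

Combined floor area = 14,078.
Unrounded shares: R&D 5,948/14,078 × $224,225 = 94,735.78; Plating 2,730/14,078 × $224,225 = 43,481.62; Quality Lab 553/14,078 × $224,225 = 8,807.82; Maintenance 4,847/14,078 × $224,225 = 77,199.79.
After rounding ($25): R&D $94,725; Plating $43,475; Quality Lab $8,800; Maintenance $77,200. Sum = $224,200.
Difference $224,225 − $224,200 = +$25 applied to largest floor area (R&D): R&D becomes $94,750.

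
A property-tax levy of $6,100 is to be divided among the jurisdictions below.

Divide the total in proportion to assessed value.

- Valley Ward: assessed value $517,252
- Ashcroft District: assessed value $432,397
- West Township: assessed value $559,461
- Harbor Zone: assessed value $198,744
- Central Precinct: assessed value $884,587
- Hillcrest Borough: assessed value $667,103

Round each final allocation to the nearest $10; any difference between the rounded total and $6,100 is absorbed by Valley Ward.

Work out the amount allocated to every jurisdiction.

Sum of assessed value: 3,259,544.
Unrounded shares: Valley Ward 517,252/3,259,544 × $6,100 = 968.00; Ashcroft District 432,397/3,259,544 × $6,100 = 809.20; West Township 559,461/3,259,544 × $6,100 = 1,046.99; Harbor Zone 198,744/3,259,544 × $6,100 = 371.93; Central Precinct 884,587/3,259,544 × $6,100 = 1,655.44; Hillcrest Borough 667,103/3,259,544 × $6,100 = 1,248.43.
At nearest $10: Valley Ward $970; Ashcroft District $810; West Township $1,050; Harbor Zone $370; Central Precinct $1,660; Hillcrest Borough $1,250. Sum = $6,110.
Difference $6,100 − $6,110 = −$10 applied to Valley Ward: Valley Ward becomes $960.

Valley Ward: $960; Ashcroft District: $810; West Township: $1,050; Harbor Zone: $370; Central Precinct: $1,660; Hillcrest Borough: $1,250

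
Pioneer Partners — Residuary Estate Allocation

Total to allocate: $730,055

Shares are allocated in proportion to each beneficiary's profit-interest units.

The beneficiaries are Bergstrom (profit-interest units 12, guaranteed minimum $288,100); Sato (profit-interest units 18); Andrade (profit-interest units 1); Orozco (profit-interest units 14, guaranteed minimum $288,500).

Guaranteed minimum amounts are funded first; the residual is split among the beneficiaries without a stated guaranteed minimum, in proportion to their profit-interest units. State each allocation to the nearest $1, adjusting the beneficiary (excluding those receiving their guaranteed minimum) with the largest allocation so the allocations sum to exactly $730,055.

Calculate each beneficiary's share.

Bergstrom: $288,100 · Sato: $145,378 · Andrade: $8,077 · Orozco: $288,500

Guaranteed amounts: Bergstrom $288,100; Orozco $288,500. Residual $153,455.
Residual split over remaining profit-interest units 19: Sato 145,378.42 → $145,378; Andrade 8,076.58 → $8,077.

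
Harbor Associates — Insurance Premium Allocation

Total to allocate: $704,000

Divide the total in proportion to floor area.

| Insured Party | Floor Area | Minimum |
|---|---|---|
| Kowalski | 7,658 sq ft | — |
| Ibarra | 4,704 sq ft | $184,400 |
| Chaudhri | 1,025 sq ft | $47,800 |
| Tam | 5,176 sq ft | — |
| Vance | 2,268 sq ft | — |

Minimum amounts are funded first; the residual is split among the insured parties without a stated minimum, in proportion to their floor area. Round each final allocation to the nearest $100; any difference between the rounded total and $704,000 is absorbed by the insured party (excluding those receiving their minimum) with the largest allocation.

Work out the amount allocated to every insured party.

Fund the minimums — Ibarra $184,400; Chaudhri $47,800. Residual $471,800.
Residual split over remaining floor area 15,102: Kowalski 239,242.78 → $239,200; Tam 161,702.87 → $161,700; Vance 70,854.35 → $70,900.

Kowalski: $239,200; Ibarra: $184,400; Chaudhri: $47,800; Tam: $161,700; Vance: $70,900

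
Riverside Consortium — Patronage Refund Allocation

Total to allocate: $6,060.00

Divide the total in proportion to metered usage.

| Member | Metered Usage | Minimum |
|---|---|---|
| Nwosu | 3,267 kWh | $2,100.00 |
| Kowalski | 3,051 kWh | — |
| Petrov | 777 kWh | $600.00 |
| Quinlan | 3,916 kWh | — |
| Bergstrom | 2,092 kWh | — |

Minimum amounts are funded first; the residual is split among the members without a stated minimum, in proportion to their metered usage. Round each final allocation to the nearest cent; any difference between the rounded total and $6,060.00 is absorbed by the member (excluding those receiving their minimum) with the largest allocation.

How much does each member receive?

Fund the minimums — Nwosu $2,100.00; Petrov $600.00. Balance $3,360.00.
Balance split over remaining metered usage 9,059: Kowalski 1,131.6216 → $1,131.62; Quinlan 1,452.4517 → $1,452.45; Bergstrom 775.9267 → $775.93.

Nwosu: $2,100.00 · Kowalski: $1,131.62 · Petrov: $600.00 · Quinlan: $1,452.45 · Bergstrom: $775.93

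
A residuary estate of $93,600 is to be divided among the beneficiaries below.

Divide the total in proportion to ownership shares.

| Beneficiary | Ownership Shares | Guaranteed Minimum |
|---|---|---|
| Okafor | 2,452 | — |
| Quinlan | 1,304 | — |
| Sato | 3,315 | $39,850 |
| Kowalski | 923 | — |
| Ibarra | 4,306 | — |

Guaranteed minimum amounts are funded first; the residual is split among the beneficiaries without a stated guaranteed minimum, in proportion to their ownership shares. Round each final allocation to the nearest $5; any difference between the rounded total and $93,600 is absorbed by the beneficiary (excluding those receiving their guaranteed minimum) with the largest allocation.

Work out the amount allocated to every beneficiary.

Fund the minimums — Sato $39,850. Balance $53,750.
Balance split over remaining ownership shares 8,985: Okafor 14,668.34 → $14,670; Quinlan 7,800.78 → $7,800; Kowalski 5,521.56 → $5,520; Ibarra 25,759.32 → $25,760.

Okafor: $14,670 · Quinlan: $7,800 · Sato: $39,850 · Kowalski: $5,520 · Ibarra: $25,760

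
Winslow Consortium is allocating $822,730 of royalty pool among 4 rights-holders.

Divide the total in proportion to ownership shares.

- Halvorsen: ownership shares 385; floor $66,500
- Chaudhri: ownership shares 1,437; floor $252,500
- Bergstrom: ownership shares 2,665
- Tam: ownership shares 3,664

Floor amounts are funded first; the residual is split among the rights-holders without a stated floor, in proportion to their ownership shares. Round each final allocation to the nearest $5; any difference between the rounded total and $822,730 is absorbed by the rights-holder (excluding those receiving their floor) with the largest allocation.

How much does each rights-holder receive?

Halvorsen: $66,500; Chaudhri: $252,500; Bergstrom: $212,110; Tam: $291,620

Minimums first: Halvorsen $66,500; Chaudhri $252,500. Residual $503,730.
Residual split over remaining ownership shares 6,329: Bergstrom 212,109.41 → $212,110; Tam 291,620.59 → $291,620.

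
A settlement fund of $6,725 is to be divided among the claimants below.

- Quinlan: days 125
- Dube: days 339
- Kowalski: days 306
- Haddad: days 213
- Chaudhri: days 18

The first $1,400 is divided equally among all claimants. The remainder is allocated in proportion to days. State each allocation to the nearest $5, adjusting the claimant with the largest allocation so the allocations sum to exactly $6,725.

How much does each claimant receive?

Quinlan: $945 · Dube: $2,080 · Kowalski: $1,910 · Haddad: $1,415 · Chaudhri: $375

Equal tier: $1,400 ÷ 5 = $280 apiece.
Remainder $5,325 by days (total 1,001): Quinlan 664.96 → $665; Dube 1,803.37 → $1,805; Kowalski 1,627.82 → $1,630; Haddad 1,133.09 → $1,135; Chaudhri 95.75 → $95.
Rounding difference −$5 on remainder applied to Dube.
Totals: Quinlan $280 + $665 = $945; Dube $280 + $1,800 = $2,080; Kowalski $280 + $1,630 = $1,910; Haddad $280 + $1,135 = $1,415; Chaudhri $280 + $95 = $375.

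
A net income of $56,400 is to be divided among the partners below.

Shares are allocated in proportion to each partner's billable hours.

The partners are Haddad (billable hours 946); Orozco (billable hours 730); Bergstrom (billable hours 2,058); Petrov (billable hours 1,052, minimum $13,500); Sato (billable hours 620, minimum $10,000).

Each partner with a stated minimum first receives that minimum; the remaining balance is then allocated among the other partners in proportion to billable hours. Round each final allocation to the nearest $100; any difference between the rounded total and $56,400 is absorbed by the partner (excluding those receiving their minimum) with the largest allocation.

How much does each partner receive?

Haddad: $8,300 | Orozco: $6,400 | Bergstrom: $18,200 | Petrov: $13,500 | Sato: $10,000

Minimums first: Petrov $13,500; Sato $10,000. Remaining pool $32,900.
Remaining pool split over remaining billable hours 3,734: Haddad 8,335.14 → $8,300; Orozco 6,431.98 → $6,400; Bergstrom 18,132.89 → $18,100.
Rounding difference +$100 applied to Bergstrom → $18,200.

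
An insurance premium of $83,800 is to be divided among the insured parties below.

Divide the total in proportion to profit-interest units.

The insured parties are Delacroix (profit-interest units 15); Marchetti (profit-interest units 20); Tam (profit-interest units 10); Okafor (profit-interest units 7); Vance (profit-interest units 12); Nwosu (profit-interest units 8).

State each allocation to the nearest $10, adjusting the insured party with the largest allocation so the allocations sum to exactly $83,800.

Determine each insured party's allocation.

Sum of profit-interest units: 72.
Proportional shares: Delacroix 15/72 × $83,800 = 17,458.33; Marchetti 20/72 × $83,800 = 23,277.78; Tam 10/72 × $83,800 = 11,638.89; Okafor 7/72 × $83,800 = 8,147.22; Vance 12/72 × $83,800 = 13,966.67; Nwosu 8/72 × $83,800 = 9,311.11.
After rounding ($10): Delacroix $17,460; Marchetti $23,280; Tam $11,640; Okafor $8,150; Vance $13,970; Nwosu $9,310. Sum = $83,810.
Difference $83,800 − $83,810 = −$10 applied to largest allocation (Marchetti): Marchetti becomes $23,270.

Delacroix: $17,460 · Marchetti: $23,270 · Tam: $11,640 · Okafor: $8,150 · Vance: $13,970 · Nwosu: $9,310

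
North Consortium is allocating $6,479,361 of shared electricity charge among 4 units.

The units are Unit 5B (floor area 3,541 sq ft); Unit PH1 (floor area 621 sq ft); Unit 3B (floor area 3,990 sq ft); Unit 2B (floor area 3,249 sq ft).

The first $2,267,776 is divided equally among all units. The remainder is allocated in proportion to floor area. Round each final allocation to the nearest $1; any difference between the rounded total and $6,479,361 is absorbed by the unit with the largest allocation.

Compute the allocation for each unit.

First tranche $2,267,776 split equally: $566,944 each.
Remainder $4,211,585 by floor area (total 11,401): Unit 5B 1,308,062.67 → $1,308,063; Unit PH1 229,400.43 → $229,400; Unit 3B 1,473,925.46 → $1,473,925; Unit 2B 1,200,196.44 → $1,200,196.
Rounding difference +$1 on remainder applied to Unit 3B.
Totals: Unit 5B $566,944 + $1,308,063 = $1,875,007; Unit PH1 $566,944 + $229,400 = $796,344; Unit 3B $566,944 + $1,473,926 = $2,040,870; Unit 2B $566,944 + $1,200,196 = $1,767,140.

Unit 5B: $1,875,007; Unit PH1: $796,344; Unit 3B: $2,040,870; Unit 2B: $1,767,140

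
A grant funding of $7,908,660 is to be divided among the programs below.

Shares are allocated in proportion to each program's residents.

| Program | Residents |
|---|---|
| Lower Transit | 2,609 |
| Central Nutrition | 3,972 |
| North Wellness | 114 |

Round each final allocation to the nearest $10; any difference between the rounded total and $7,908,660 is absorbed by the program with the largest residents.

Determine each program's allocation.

Lower Transit: $3,081,960 · Central Nutrition: $4,692,030 · North Wellness: $134,670

Residents total: 2,609 + 3,972 + 114 = 6,695.
Proportional shares: Lower Transit 3,081,955.78; Central Nutrition 4,692,038.46; North Wellness 134,665.76.
At nearest $10: Lower Transit $3,081,960; Central Nutrition $4,692,040; North Wellness $134,670. Sum = $7,908,670.
Difference $7,908,660 − $7,908,670 = −$10 applied to largest residents (Central Nutrition): Central Nutrition becomes $4,692,030.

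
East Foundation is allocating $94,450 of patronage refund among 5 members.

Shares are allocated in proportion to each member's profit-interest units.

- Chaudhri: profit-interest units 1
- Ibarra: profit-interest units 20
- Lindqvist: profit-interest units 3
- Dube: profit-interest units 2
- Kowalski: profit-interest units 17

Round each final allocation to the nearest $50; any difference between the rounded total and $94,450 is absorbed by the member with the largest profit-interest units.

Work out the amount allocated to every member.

Profit-interest units total: 43.
Unrounded shares: Chaudhri 1/43 × $94,450 = 2,196.51; Ibarra 20/43 × $94,450 = 43,930.23; Lindqvist 3/43 × $94,450 = 6,589.53; Dube 2/43 × $94,450 = 4,393.02; Kowalski 17/43 × $94,450 = 37,340.70.
At nearest $50: Chaudhri $2,200; Ibarra $43,950; Lindqvist $6,600; Dube $4,400; Kowalski $37,350. Sum = $94,500.
Difference $94,450 − $94,500 = −$50 applied to largest profit-interest units (Ibarra): Ibarra becomes $43,900.

Chaudhri: $2,200 | Ibarra: $43,900 | Lindqvist: $6,600 | Dube: $4,400 | Kowalski: $37,350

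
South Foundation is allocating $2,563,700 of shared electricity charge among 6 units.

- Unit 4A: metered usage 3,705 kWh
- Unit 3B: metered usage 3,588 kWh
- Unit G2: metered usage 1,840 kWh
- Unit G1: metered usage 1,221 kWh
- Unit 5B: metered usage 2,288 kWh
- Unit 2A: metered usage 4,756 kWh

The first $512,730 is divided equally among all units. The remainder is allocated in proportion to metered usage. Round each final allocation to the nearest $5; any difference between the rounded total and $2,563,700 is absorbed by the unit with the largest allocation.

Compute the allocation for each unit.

$512,730 shared equally gives $85,455 per unit.
Remainder $2,050,970 by metered usage (total 17,398): Unit 4A 436,765.37 → $436,765; Unit 3B 422,972.78 → $422,975; Unit G2 216,909.12 → $216,910; Unit G1 143,938.06 → $143,940; Unit 5B 269,721.77 → $269,720; Unit 2A 560,662.91 → $560,665.
Rounding difference −$5 on remainder applied to Unit 2A.
Totals: Unit 4A $85,455 + $436,765 = $522,220; Unit 3B $85,455 + $422,975 = $508,430; Unit G2 $85,455 + $216,910 = $302,365; Unit G1 $85,455 + $143,940 = $229,395; Unit 5B $85,455 + $269,720 = $355,175; Unit 2A $85,455 + $560,660 = $646,115.

Unit 4A: $522,220 · Unit 3B: $508,430 · Unit G2: $302,365 · Unit G1: $229,395 · Unit 5B: $355,175 · Unit 2A: $646,115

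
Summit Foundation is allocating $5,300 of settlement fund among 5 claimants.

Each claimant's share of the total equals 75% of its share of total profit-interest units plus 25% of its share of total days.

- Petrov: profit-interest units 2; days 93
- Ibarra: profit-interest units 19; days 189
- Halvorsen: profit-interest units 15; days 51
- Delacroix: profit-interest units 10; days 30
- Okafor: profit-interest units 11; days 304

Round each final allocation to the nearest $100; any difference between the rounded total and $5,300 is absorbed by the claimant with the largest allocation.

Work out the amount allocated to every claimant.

Profit-interest units total 57; days total 667.
Blended shares (75% profit-interest units + 25% days): Petrov 0.0612; Ibarra 0.3208; Halvorsen 0.2165; Delacroix 0.1428; Okafor 0.2587.
Raw shares: Petrov 324.22; Ibarra 1,700.45; Halvorsen 1,147.36; Delacroix 756.96; Okafor 1,371.00.
After rounding ($100): Petrov $300; Ibarra $1,700; Halvorsen $1,100; Delacroix $800; Okafor $1,400. Sum = $5,300.
No rounding difference to absorb.

Petrov: $300; Ibarra: $1,700; Halvorsen: $1,100; Delacroix: $800; Okafor: $1,400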